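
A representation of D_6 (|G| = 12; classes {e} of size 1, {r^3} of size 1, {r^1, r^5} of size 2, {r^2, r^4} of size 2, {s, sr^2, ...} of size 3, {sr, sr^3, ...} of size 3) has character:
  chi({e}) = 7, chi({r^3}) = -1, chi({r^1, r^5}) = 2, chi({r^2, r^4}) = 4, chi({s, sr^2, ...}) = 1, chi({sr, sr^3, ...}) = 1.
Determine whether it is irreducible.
Not irreducible (reducible): <chi, chi> = 8 > 1.

Working: <chi, chi> = (1/|G|) sum_C |C| * |chi(C)|^2 = (1/12)[1*|7|^2 + 1*|-1|^2 + 2*|2|^2 + 2*|4|^2 + 3*|1|^2 + 3*|1|^2]
  = (1/12)[(49) + (1) + (8) + (32) + (3) + (3)] = 96/12 = 8.
A character is irreducible iff <chi, chi> = 1, so this representation is reducible.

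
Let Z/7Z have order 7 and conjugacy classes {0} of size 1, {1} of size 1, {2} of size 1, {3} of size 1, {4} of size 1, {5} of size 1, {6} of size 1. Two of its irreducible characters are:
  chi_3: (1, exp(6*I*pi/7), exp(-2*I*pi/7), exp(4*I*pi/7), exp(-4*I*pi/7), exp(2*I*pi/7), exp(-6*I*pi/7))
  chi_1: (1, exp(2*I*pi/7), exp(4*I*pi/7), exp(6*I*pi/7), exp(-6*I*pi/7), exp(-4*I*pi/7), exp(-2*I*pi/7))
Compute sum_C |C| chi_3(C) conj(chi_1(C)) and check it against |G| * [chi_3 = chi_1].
Sum = 0; so <chi_3, chi_1> = 0 (distinct irreducibles are orthogonal).

Compute term by term over conjugacy classes (|C| * chi_3(C) * conj(chi_1(C))):
  1*(1)*conj(1) + 1*(exp(6*I*pi/7))*conj(exp(2*I*pi/7)) + 1*(exp(-2*I*pi/7))*conj(exp(4*I*pi/7)) + 1*(exp(4*I*pi/7))*conj(exp(6*I*pi/7)) + 1*(exp(-4*I*pi/7))*conj(exp(-6*I*pi/7)) + 1*(exp(2*I*pi/7))*conj(exp(-4*I*pi/7)) + 1*(exp(-6*I*pi/7))*conj(exp(-2*I*pi/7))
  = (1) + (exp(4*I*pi/7)) + (exp(-6*I*pi/7)) + (exp(-2*I*pi/7)) + (exp(2*I*pi/7)) + (exp(6*I*pi/7)) + (exp(-4*I*pi/7))
  = 0.
(Exp terms are combined using exp(i*s)*conj(exp(i*t)) = exp(i*(s-t)), and sums of them are collapsed using the identity that for every m > 1 the m distinct m-th roots of unity sum to 0, e.g. 1 + exp(2*I*pi/3) + exp(-2*I*pi/3) = 0.)
Dividing by |G| = 7 gives 0/7 = 0, matching the row-orthogonality relation <chi_3, chi_1> = [chi_3 = chi_1].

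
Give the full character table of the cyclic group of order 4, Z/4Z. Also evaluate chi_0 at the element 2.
Character table of Z/4Z (irreps indexed chi_0,...,chi_3 with chi_k(m) = zeta_4^(k*m), zeta_4 = exp(2*pi*i/4)):
  irrep \ class  {0} (size 1)  {1} (size 1)  {2} (size 1)  {3} (size 1)
  chi_0          1             1             1             1           
  chi_1          1             I             -1            -I          
  chi_2          1             -1            1             -1          
  chi_3          1             -I            -1            I           

Spot check: chi_0(2) = zeta_4^(0*2) = zeta_4^0 = 1.

Details: Z/4Z is abelian, so all 4 irreducible complex representations are 1-dimensional. They are given by chi_k(m) = zeta_4^(k*m) for k = 0,...,3. Row orthogonality: sum_m chi_k(m) conj(chi_l(m)) = 4 * [k = l].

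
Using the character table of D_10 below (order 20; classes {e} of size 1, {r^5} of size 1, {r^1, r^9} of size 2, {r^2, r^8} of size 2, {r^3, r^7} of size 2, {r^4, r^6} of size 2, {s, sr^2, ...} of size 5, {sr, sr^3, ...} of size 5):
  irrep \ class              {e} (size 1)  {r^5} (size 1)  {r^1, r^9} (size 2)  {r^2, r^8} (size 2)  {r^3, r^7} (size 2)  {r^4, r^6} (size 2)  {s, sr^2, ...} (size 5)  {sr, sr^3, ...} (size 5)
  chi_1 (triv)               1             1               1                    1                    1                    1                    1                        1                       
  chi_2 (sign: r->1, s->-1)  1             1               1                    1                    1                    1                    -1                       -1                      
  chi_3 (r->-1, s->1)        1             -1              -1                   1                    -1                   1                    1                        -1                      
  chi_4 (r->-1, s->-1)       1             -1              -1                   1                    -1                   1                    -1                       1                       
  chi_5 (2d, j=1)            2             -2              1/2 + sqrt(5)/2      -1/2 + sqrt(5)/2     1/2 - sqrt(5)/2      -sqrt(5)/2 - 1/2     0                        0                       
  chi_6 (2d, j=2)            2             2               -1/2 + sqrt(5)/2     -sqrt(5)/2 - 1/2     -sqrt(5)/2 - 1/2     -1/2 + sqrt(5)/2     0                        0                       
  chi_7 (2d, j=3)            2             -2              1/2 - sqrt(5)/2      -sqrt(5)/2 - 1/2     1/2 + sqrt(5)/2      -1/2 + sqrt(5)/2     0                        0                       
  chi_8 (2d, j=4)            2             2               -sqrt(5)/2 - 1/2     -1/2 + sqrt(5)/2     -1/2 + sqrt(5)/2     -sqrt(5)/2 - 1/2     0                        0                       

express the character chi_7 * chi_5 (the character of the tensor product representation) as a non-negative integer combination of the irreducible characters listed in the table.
chi_7 tensor chi_5 = chi_6 + chi_8 (all other irreducibles have multiplicity 0).

Argument: The character of a tensor product is the pointwise product (chi_7 * chi_5)(C) = chi_7(C) * chi_5(C):
  {e}: (2)*(2), {r^5}: (-2)*(-2), {r^1, r^9}: (1/2 - sqrt(5)/2)*(1/2 + sqrt(5)/2), {r^2, r^8}: (-sqrt(5)/2 - 1/2)*(-1/2 + sqrt(5)/2), {r^3, r^7}: (1/2 + sqrt(5)/2)*(1/2 - sqrt(5)/2), {r^4, r^6}: (-1/2 + sqrt(5)/2)*(-sqrt(5)/2 - 1/2), {s, sr^2, ...}: (0)*(0), {sr, sr^3, ...}: (0)*(0)
so (chi_7 * chi_5) takes values
  {e} -> 4, {r^5} -> 4, {r^1, r^9} -> -1, {r^2, r^8} -> -1, {r^3, r^7} -> -1, {r^4, r^6} -> -1, {s, sr^2, ...} -> 0, {sr, sr^3, ...} -> 0.
Now take the inner product of this character with each irreducible chi from the table, <chi_7*chi_5, chi> = (1/20) sum_C |C| (chi_7*chi_5)(C) conj(chi(C)):
  <chi_7*chi_5, chi_1> = (1/20)[1*(4)*conj(1) + 1*(4)*conj(1) + 2*(-1)*conj(1) + 2*(-1)*conj(1) + 2*(-1)*conj(1) + 2*(-1)*conj(1) + 5*(0)*conj(1) + 5*(0)*conj(1)]
      = (1/20)[(4) + (4) + (-2) + (-2) + (-2) + (-2) + (0) + (0)] = 0/20 = 0
  <chi_7*chi_5, chi_2> = (1/20)[1*(4)*conj(1) + 1*(4)*conj(1) + 2*(-1)*conj(1) + 2*(-1)*conj(1) + 2*(-1)*conj(1) + 2*(-1)*conj(1) + 5*(0)*conj(-1) + 5*(0)*conj(-1)]
      = (1/20)[(4) + (4) + (-2) + (-2) + (-2) + (-2) + (0) + (0)] = 0/20 = 0
  <chi_7*chi_5, chi_3> = (1/20)[1*(4)*conj(1) + 1*(4)*conj(-1) + 2*(-1)*conj(-1) + 2*(-1)*conj(1) + 2*(-1)*conj(-1) + 2*(-1)*conj(1) + 5*(0)*conj(1) + 5*(0)*conj(-1)]
      = (1/20)[(4) + (-4) + (2) + (-2) + (2) + (-2) + (0) + (0)] = 0/20 = 0
  <chi_7*chi_5, chi_4> = (1/20)[1*(4)*conj(1) + 1*(4)*conj(-1) + 2*(-1)*conj(-1) + 2*(-1)*conj(1) + 2*(-1)*conj(-1) + 2*(-1)*conj(1) + 5*(0)*conj(-1) + 5*(0)*conj(1)]
      = (1/20)[(4) + (-4) + (2) + (-2) + (2) + (-2) + (0) + (0)] = 0/20 = 0
  <chi_7*chi_5, chi_5> = (1/20)[1*(4)*conj(2) + 1*(4)*conj(-2) + 2*(-1)*conj(1/2 + sqrt(5)/2) + 2*(-1)*conj(-1/2 + sqrt(5)/2) + 2*(-1)*conj(1/2 - sqrt(5)/2) + 2*(-1)*conj(-sqrt(5)/2 - 1/2) + 5*(0)*conj(0) + 5*(0)*conj(0)]
      = (1/20)[(8) + (-8) + (-sqrt(5) - 1) + (1 - sqrt(5)) + (-1 + sqrt(5)) + (1 + sqrt(5)) + (0) + (0)] = 0/20 = 0
  <chi_7*chi_5, chi_6> = (1/20)[1*(4)*conj(2) + 1*(4)*conj(2) + 2*(-1)*conj(-1/2 + sqrt(5)/2) + 2*(-1)*conj(-sqrt(5)/2 - 1/2) + 2*(-1)*conj(-sqrt(5)/2 - 1/2) + 2*(-1)*conj(-1/2 + sqrt(5)/2) + 5*(0)*conj(0) + 5*(0)*conj(0)]
      = (1/20)[(8) + (8) + (1 - sqrt(5)) + (1 + sqrt(5)) + (1 + sqrt(5)) + (1 - sqrt(5)) + (0) + (0)] = 20/20 = 1
  <chi_7*chi_5, chi_7> = (1/20)[1*(4)*conj(2) + 1*(4)*conj(-2) + 2*(-1)*conj(1/2 - sqrt(5)/2) + 2*(-1)*conj(-sqrt(5)/2 - 1/2) + 2*(-1)*conj(1/2 + sqrt(5)/2) + 2*(-1)*conj(-1/2 + sqrt(5)/2) + 5*(0)*conj(0) + 5*(0)*conj(0)]
      = (1/20)[(8) + (-8) + (-1 + sqrt(5)) + (1 + sqrt(5)) + (-sqrt(5) - 1) + (1 - sqrt(5)) + (0) + (0)] = 0/20 = 0
  <chi_7*chi_5, chi_8> = (1/20)[1*(4)*conj(2) + 1*(4)*conj(2) + 2*(-1)*conj(-sqrt(5)/2 - 1/2) + 2*(-1)*conj(-1/2 + sqrt(5)/2) + 2*(-1)*conj(-1/2 + sqrt(5)/2) + 2*(-1)*conj(-sqrt(5)/2 - 1/2) + 5*(0)*conj(0) + 5*(0)*conj(0)]
      = (1/20)[(8) + (8) + (1 + sqrt(5)) + (1 - sqrt(5)) + (1 - sqrt(5)) + (1 + sqrt(5)) + (0) + (0)] = 20/20 = 1
Hence the multiplicities are chi_6: 1, chi_8: 1. Dimension check: dim(chi_7)*dim(chi_5) = 2*2 = 4 and sum (mult * dim) = 1*2 + 1*2 = 4.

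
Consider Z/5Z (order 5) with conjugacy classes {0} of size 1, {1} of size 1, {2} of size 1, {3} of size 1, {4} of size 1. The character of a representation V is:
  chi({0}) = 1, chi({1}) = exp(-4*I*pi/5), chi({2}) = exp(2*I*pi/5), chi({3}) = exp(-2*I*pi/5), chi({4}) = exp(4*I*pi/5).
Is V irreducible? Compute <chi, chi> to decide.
Irreducible: <chi, chi> = 1.

Justification: <chi, chi> = (1/|G|) sum_C |C| * |chi(C)|^2 = (1/5)[1*|1|^2 + 1*|exp(-4*I*pi/5)|^2 + 1*|exp(2*I*pi/5)|^2 + 1*|exp(-2*I*pi/5)|^2 + 1*|exp(4*I*pi/5)|^2]
  = (1/5)[(1) + (1) + (1) + (1) + (1)] = 5/5 = 1.
(Exp terms are combined using exp(i*s)*conj(exp(i*t)) = exp(i*(s-t)), and sums of them are collapsed using the identity that for every m > 1 the m distinct m-th roots of unity sum to 0, e.g. 1 + exp(2*I*pi/3) + exp(-2*I*pi/3) = 0.)
A character is irreducible iff <chi, chi> = 1, so this representation is irreducible.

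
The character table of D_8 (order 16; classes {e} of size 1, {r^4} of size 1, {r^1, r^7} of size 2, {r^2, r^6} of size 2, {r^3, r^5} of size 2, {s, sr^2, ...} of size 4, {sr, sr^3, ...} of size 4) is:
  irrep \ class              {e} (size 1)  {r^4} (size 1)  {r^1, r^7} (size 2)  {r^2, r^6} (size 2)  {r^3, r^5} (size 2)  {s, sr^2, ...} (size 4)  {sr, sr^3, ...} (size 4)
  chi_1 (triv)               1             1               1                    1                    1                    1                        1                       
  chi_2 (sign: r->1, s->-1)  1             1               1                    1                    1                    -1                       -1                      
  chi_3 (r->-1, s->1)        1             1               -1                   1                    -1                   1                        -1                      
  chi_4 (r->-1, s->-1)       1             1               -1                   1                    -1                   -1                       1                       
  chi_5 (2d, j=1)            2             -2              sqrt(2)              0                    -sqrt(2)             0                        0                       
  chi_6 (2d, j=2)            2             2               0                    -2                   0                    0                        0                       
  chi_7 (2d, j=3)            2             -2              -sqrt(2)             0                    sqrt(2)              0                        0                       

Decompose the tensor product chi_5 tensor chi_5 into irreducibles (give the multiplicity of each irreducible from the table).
chi_5 tensor chi_5 = chi_1 + chi_2 + chi_6 (all other irreducibles have multiplicity 0).

Why: The character of a tensor product is the pointwise product (chi_5 * chi_5)(C) = chi_5(C) * chi_5(C):
  {e}: (2)*(2), {r^4}: (-2)*(-2), {r^1, r^7}: (sqrt(2))*(sqrt(2)), {r^2, r^6}: (0)*(0), {r^3, r^5}: (-sqrt(2))*(-sqrt(2)), {s, sr^2, ...}: (0)*(0), {sr, sr^3, ...}: (0)*(0)
so (chi_5 * chi_5) takes values
  {e} -> 4, {r^4} -> 4, {r^1, r^7} -> 2, {r^2, r^6} -> 0, {r^3, r^5} -> 2, {s, sr^2, ...} -> 0, {sr, sr^3, ...} -> 0.
Now take the inner product of this character with each irreducible chi from the table, <chi_5*chi_5, chi> = (1/16) sum_C |C| (chi_5*chi_5)(C) conj(chi(C)):
  <chi_5*chi_5, chi_1> = (1/16)[1*(4)*conj(1) + 1*(4)*conj(1) + 2*(2)*conj(1) + 2*(0)*conj(1) + 2*(2)*conj(1) + 4*(0)*conj(1) + 4*(0)*conj(1)]
      = (1/16)[(4) + (4) + (4) + (0) + (4) + (0) + (0)] = 16/16 = 1
  <chi_5*chi_5, chi_2> = (1/16)[1*(4)*conj(1) + 1*(4)*conj(1) + 2*(2)*conj(1) + 2*(0)*conj(1) + 2*(2)*conj(1) + 4*(0)*conj(-1) + 4*(0)*conj(-1)]
      = (1/16)[(4) + (4) + (4) + (0) + (4) + (0) + (0)] = 16/16 = 1
  <chi_5*chi_5, chi_3> = (1/16)[1*(4)*conj(1) + 1*(4)*conj(1) + 2*(2)*conj(-1) + 2*(0)*conj(1) + 2*(2)*conj(-1) + 4*(0)*conj(1) + 4*(0)*conj(-1)]
      = (1/16)[(4) + (4) + (-4) + (0) + (-4) + (0) + (0)] = 0/16 = 0
  <chi_5*chi_5, chi_4> = (1/16)[1*(4)*conj(1) + 1*(4)*conj(1) + 2*(2)*conj(-1) + 2*(0)*conj(1) + 2*(2)*conj(-1) + 4*(0)*conj(-1) + 4*(0)*conj(1)]
      = (1/16)[(4) + (4) + (-4) + (0) + (-4) + (0) + (0)] = 0/16 = 0
  <chi_5*chi_5, chi_5> = (1/16)[1*(4)*conj(2) + 1*(4)*conj(-2) + 2*(2)*conj(sqrt(2)) + 2*(0)*conj(0) + 2*(2)*conj(-sqrt(2)) + 4*(0)*conj(0) + 4*(0)*conj(0)]
      = (1/16)[(8) + (-8) + (4*sqrt(2)) + (0) + (-4*sqrt(2)) + (0) + (0)] = 0/16 = 0
  <chi_5*chi_5, chi_6> = (1/16)[1*(4)*conj(2) + 1*(4)*conj(2) + 2*(2)*conj(0) + 2*(0)*conj(-2) + 2*(2)*conj(0) + 4*(0)*conj(0) + 4*(0)*conj(0)]
      = (1/16)[(8) + (8) + (0) + (0) + (0) + (0) + (0)] = 16/16 = 1
  <chi_5*chi_5, chi_7> = (1/16)[1*(4)*conj(2) + 1*(4)*conj(-2) + 2*(2)*conj(-sqrt(2)) + 2*(0)*conj(0) + 2*(2)*conj(sqrt(2)) + 4*(0)*conj(0) + 4*(0)*conj(0)]
      = (1/16)[(8) + (-8) + (-4*sqrt(2)) + (0) + (4*sqrt(2)) + (0) + (0)] = 0/16 = 0
Hence the multiplicities are chi_1: 1, chi_2: 1, chi_6: 1. Dimension check: dim(chi_5)*dim(chi_5) = 2*2 = 4 and sum (mult * dim) = 1*1 + 1*1 + 1*2 = 4.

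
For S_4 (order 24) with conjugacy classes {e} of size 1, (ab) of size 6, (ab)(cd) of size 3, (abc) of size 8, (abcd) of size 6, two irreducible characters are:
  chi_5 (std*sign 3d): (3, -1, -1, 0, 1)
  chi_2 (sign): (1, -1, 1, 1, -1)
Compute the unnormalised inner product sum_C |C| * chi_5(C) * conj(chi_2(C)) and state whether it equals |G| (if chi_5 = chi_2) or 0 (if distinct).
Sum = 0; so <chi_5, chi_2> = 0 (distinct irreducibles are orthogonal).

Proof sketch: Compute term by term over conjugacy classes (|C| * chi_5(C) * conj(chi_2(C))):
  1*(3)*conj(1) + 6*(-1)*conj(-1) + 3*(-1)*conj(1) + 8*(0)*conj(1) + 6*(1)*conj(-1)
  = (3) + (6) + (-3) + (0) + (-6)
  = 0.
Dividing by |G| = 24 gives 0/24 = 0, matching the row-orthogonality relation <chi_5, chi_2> = [chi_5 = chi_2].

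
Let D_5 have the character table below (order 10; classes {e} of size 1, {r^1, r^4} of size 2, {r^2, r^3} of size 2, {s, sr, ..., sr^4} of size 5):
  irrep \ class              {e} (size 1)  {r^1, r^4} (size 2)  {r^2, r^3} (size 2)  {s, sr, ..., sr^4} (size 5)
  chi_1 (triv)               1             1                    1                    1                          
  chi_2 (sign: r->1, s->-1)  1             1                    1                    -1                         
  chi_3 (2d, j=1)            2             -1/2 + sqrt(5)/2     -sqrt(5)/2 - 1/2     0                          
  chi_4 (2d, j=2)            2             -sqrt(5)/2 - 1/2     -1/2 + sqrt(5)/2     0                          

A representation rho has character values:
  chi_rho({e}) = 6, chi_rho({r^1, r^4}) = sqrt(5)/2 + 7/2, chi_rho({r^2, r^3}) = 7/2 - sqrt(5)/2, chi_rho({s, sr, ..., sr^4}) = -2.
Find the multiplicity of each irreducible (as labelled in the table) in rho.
Multiplicities: chi_1: 1, chi_2: 3, chi_3: 1, chi_4: 0.

Why: Use <chi_rho, chi> = (1/|G|) sum_C |C| * chi_rho(C) * conj(chi(C)) with |G| = 10 for each irreducible chi in the table:
  <chi_rho, chi_1> = (1/10)[1*(6)*conj(1) + 2*(sqrt(5)/2 + 7/2)*conj(1) + 2*(7/2 - sqrt(5)/2)*conj(1) + 5*(-2)*conj(1)]
      = (1/10)[(6) + (sqrt(5) + 7) + (7 - sqrt(5)) + (-10)] = 10/10 = 1
  <chi_rho, chi_2> = (1/10)[1*(6)*conj(1) + 2*(sqrt(5)/2 + 7/2)*conj(1) + 2*(7/2 - sqrt(5)/2)*conj(1) + 5*(-2)*conj(-1)]
      = (1/10)[(6) + (sqrt(5) + 7) + (7 - sqrt(5)) + (10)] = 30/10 = 3
  <chi_rho, chi_3> = (1/10)[1*(6)*conj(2) + 2*(sqrt(5)/2 + 7/2)*conj(-1/2 + sqrt(5)/2) + 2*(7/2 - sqrt(5)/2)*conj(-sqrt(5)/2 - 1/2) + 5*(-2)*conj(0)]
      = (1/10)[(12) + (-1 + 3*sqrt(5)) + (-3*sqrt(5) - 1) + (0)] = 10/10 = 1
  <chi_rho, chi_4> = (1/10)[1*(6)*conj(2) + 2*(sqrt(5)/2 + 7/2)*conj(-sqrt(5)/2 - 1/2) + 2*(7/2 - sqrt(5)/2)*conj(-1/2 + sqrt(5)/2) + 5*(-2)*conj(0)]
      = (1/10)[(12) + (-4*sqrt(5) - 6) + (-6 + 4*sqrt(5)) + (0)] = 0/10 = 0
Dimension check: dim(rho) = sum (mult * dim) = 1*1 + 3*1 + 1*2 + 0*2 = 6 = chi_rho(e) = 6.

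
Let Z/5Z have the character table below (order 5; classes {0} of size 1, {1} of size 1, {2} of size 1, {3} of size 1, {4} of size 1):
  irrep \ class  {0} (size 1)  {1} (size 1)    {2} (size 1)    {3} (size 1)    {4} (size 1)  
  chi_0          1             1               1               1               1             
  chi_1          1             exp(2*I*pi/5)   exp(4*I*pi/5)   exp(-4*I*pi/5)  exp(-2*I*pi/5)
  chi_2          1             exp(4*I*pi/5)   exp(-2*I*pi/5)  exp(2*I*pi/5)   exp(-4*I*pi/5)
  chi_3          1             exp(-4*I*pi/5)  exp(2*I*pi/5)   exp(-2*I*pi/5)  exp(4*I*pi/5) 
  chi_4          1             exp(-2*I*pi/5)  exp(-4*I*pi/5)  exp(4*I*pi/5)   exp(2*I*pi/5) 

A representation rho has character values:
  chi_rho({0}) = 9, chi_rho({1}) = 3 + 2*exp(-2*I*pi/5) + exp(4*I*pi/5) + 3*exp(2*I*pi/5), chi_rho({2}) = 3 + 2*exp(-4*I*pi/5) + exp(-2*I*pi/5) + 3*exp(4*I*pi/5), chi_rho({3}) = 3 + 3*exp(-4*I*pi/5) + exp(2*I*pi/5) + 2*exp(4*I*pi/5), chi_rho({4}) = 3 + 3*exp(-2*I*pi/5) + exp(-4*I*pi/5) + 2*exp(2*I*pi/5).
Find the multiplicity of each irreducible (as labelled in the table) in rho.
Multiplicities: chi_0: 3, chi_1: 3, chi_2: 1, chi_3: 0, chi_4: 2.

Justification: Use <chi_rho, chi> = (1/|G|) sum_C |C| * chi_rho(C) * conj(chi(C)) with |G| = 5 for each irreducible chi in the table:
  <chi_rho, chi_0> = (1/5)[1*(9)*conj(1) + 1*(3 + 2*exp(-2*I*pi/5) + exp(4*I*pi/5) + 3*exp(2*I*pi/5))*conj(1) + 1*(3 + 2*exp(-4*I*pi/5) + exp(-2*I*pi/5) + 3*exp(4*I*pi/5))*conj(1) + 1*(3 + 3*exp(-4*I*pi/5) + exp(2*I*pi/5) + 2*exp(4*I*pi/5))*conj(1) + 1*(3 + 3*exp(-2*I*pi/5) + exp(-4*I*pi/5) + 2*exp(2*I*pi/5))*conj(1)]
      = (1/5)[(9) + (3 + 2*exp(-2*I*pi/5) + exp(4*I*pi/5) + 3*exp(2*I*pi/5)) + (3 + 2*exp(-4*I*pi/5) + exp(-2*I*pi/5) + 3*exp(4*I*pi/5)) + (3 + 3*exp(-4*I*pi/5) + exp(2*I*pi/5) + 2*exp(4*I*pi/5)) + (3 + 3*exp(-2*I*pi/5) + exp(-4*I*pi/5) + 2*exp(2*I*pi/5))] = 15/5 = 3
  <chi_rho, chi_1> = (1/5)[1*(9)*conj(1) + 1*(3 + 2*exp(-2*I*pi/5) + exp(4*I*pi/5) + 3*exp(2*I*pi/5))*conj(exp(2*I*pi/5)) + 1*(3 + 2*exp(-4*I*pi/5) + exp(-2*I*pi/5) + 3*exp(4*I*pi/5))*conj(exp(4*I*pi/5)) + 1*(3 + 3*exp(-4*I*pi/5) + exp(2*I*pi/5) + 2*exp(4*I*pi/5))*conj(exp(-4*I*pi/5)) + 1*(3 + 3*exp(-2*I*pi/5) + exp(-4*I*pi/5) + 2*exp(2*I*pi/5))*conj(exp(-2*I*pi/5))]
      = (1/5)[(9) + (3 + 3*exp(-2*I*pi/5) + 2*exp(-4*I*pi/5) + exp(2*I*pi/5)) + (3 + 3*exp(-4*I*pi/5) + exp(4*I*pi/5) + 2*exp(2*I*pi/5)) + (3 + 2*exp(-2*I*pi/5) + exp(-4*I*pi/5) + 3*exp(4*I*pi/5)) + (3 + exp(-2*I*pi/5) + 2*exp(4*I*pi/5) + 3*exp(2*I*pi/5))] = 15/5 = 3
  <chi_rho, chi_2> = (1/5)[1*(9)*conj(1) + 1*(3 + 2*exp(-2*I*pi/5) + exp(4*I*pi/5) + 3*exp(2*I*pi/5))*conj(exp(4*I*pi/5)) + 1*(3 + 2*exp(-4*I*pi/5) + exp(-2*I*pi/5) + 3*exp(4*I*pi/5))*conj(exp(-2*I*pi/5)) + 1*(3 + 3*exp(-4*I*pi/5) + exp(2*I*pi/5) + 2*exp(4*I*pi/5))*conj(exp(2*I*pi/5)) + 1*(3 + 3*exp(-2*I*pi/5) + exp(-4*I*pi/5) + 2*exp(2*I*pi/5))*conj(exp(-4*I*pi/5))]
      = (1/5)[(9) + (1 + 3*exp(-2*I*pi/5) + 3*exp(-4*I*pi/5) + 2*exp(4*I*pi/5)) + (1 + 2*exp(-2*I*pi/5) + 3*exp(-4*I*pi/5) + 3*exp(2*I*pi/5)) + (1 + 3*exp(-2*I*pi/5) + 3*exp(4*I*pi/5) + 2*exp(2*I*pi/5)) + (1 + 2*exp(-4*I*pi/5) + 3*exp(4*I*pi/5) + 3*exp(2*I*pi/5))] = 5/5 = 1
  <chi_rho, chi_3> = (1/5)[1*(9)*conj(1) + 1*(3 + 2*exp(-2*I*pi/5) + exp(4*I*pi/5) + 3*exp(2*I*pi/5))*conj(exp(-4*I*pi/5)) + 1*(3 + 2*exp(-4*I*pi/5) + exp(-2*I*pi/5) + 3*exp(4*I*pi/5))*conj(exp(2*I*pi/5)) + 1*(3 + 3*exp(-4*I*pi/5) + exp(2*I*pi/5) + 2*exp(4*I*pi/5))*conj(exp(-2*I*pi/5)) + 1*(3 + 3*exp(-2*I*pi/5) + exp(-4*I*pi/5) + 2*exp(2*I*pi/5))*conj(exp(4*I*pi/5))]
      = (1/5)[(9) + (3*exp(-4*I*pi/5) + exp(-2*I*pi/5) + 3*exp(4*I*pi/5) + 2*exp(2*I*pi/5)) + (3*exp(-2*I*pi/5) + exp(-4*I*pi/5) + 2*exp(4*I*pi/5) + 3*exp(2*I*pi/5)) + (3*exp(-2*I*pi/5) + 2*exp(-4*I*pi/5) + exp(4*I*pi/5) + 3*exp(2*I*pi/5)) + (2*exp(-2*I*pi/5) + 3*exp(-4*I*pi/5) + exp(2*I*pi/5) + 3*exp(4*I*pi/5))] = 0/5 = 0
  <chi_rho, chi_4> = (1/5)[1*(9)*conj(1) + 1*(3 + 2*exp(-2*I*pi/5) + exp(4*I*pi/5) + 3*exp(2*I*pi/5))*conj(exp(-2*I*pi/5)) + 1*(3 + 2*exp(-4*I*pi/5) + exp(-2*I*pi/5) + 3*exp(4*I*pi/5))*conj(exp(-4*I*pi/5)) + 1*(3 + 3*exp(-4*I*pi/5) + exp(2*I*pi/5) + 2*exp(4*I*pi/5))*conj(exp(4*I*pi/5)) + 1*(3 + 3*exp(-2*I*pi/5) + exp(-4*I*pi/5) + 2*exp(2*I*pi/5))*conj(exp(2*I*pi/5))]
      = (1/5)[(9) + (2 + exp(-4*I*pi/5) + 3*exp(4*I*pi/5) + 3*exp(2*I*pi/5)) + (2 + 3*exp(-2*I*pi/5) + exp(2*I*pi/5) + 3*exp(4*I*pi/5)) + (2 + 3*exp(-4*I*pi/5) + exp(-2*I*pi/5) + 3*exp(2*I*pi/5)) + (2 + 3*exp(-2*I*pi/5) + 3*exp(-4*I*pi/5) + exp(4*I*pi/5))] = 10/5 = 2
(Exp terms are combined using exp(i*s)*conj(exp(i*t)) = exp(i*(s-t)), and sums of them are collapsed using the identity that for every m > 1 the m distinct m-th roots of unity sum to 0, e.g. 1 + exp(2*I*pi/3) + exp(-2*I*pi/3) = 0.)
Dimension check: dim(rho) = sum (mult * dim) = 3*1 + 3*1 + 1*1 + 0*1 + 2*1 = 9 = chi_rho(e) = 9.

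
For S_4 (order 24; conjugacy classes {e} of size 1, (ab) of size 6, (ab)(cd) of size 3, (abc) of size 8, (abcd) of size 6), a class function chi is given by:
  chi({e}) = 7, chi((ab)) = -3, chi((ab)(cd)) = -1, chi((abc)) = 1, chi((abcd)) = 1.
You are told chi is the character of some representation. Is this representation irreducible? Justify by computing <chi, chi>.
Not irreducible (reducible): <chi, chi> = 5 > 1.

Details: <chi, chi> = (1/|G|) sum_C |C| * |chi(C)|^2 = (1/24)[1*|7|^2 + 6*|-3|^2 + 3*|-1|^2 + 8*|1|^2 + 6*|1|^2]
  = (1/24)[(49) + (54) + (3) + (8) + (6)] = 120/24 = 5.
A character is irreducible iff <chi, chi> = 1, so this representation is reducible.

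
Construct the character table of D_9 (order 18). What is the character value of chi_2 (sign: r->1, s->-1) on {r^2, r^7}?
Conjugacy classes: {e} of size 1, {r^1, r^8} of size 2, {r^2, r^7} of size 2, {r^3, r^6} of size 2, {r^4, r^5} of size 2, {s, sr, ..., sr^8} of size 9.
Character table:
  irrep \ class              {e} (size 1)  {r^1, r^8} (size 2)  {r^2, r^7} (size 2)  {r^3, r^6} (size 2)  {r^4, r^5} (size 2)  {s, sr, ..., sr^8} (size 9)
  chi_1 (triv)               1             1                    1                    1                    1                    1                          
  chi_2 (sign: r->1, s->-1)  1             1                    1                    1                    1                    -1                         
  chi_3 (2d, j=1)            2             2*cos(2*pi/9)        2*cos(4*pi/9)        -1                   -2*cos(pi/9)         0                          
  chi_4 (2d, j=2)            2             2*cos(4*pi/9)        -2*cos(pi/9)         -1                   2*cos(2*pi/9)        0                          
  chi_5 (2d, j=3)            2             -1                   -1                   2                    -1                   0                          
  chi_6 (2d, j=4)            2             -2*cos(pi/9)         2*cos(2*pi/9)        -1                   2*cos(4*pi/9)        0                          

Spot check: chi_2 (sign: r->1, s->-1) on {r^2, r^7} = 1.

Why: D_9 has order 2*9 = 18 with 6 conjugacy classes, hence 6 irreducibles. Sum of squared dims 1 + 1 + 4 + 4 + 4 + 4 = 18 = |G|. Linear characters come from the abelianisation; the 2-dimensional irreps have character r^k -> 2*cos(2*pi*j*k/9), reflections -> 0.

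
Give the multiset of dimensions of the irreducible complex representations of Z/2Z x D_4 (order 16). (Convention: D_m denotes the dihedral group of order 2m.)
Dimensions: 1, 1, 1, 1, 1, 1, 1, 1, 2, 2

Proof sketch: There are 10 irreducibles (= number of conjugacy classes). Their dimensions d_i satisfy sum d_i^2 = |G| = 16: 1 + 1 + 1 + 1 + 1 + 1 + 1 + 1 + 4 + 4 = 16. (For the product with Z/2Z: each of the 2 1-dim characters of Z/2Z tensors with each irrep of D_4, giving 2 copies of each D_4-dimension.)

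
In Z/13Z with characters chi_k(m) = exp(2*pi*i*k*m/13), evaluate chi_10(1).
chi_10(1) = zeta_13^10 = exp(-6*I*pi/13)

Proof sketch: chi_10(1) = zeta_13^(10*1) = zeta_13^10. Since zeta_13^13 = 1, this equals zeta_13^10 = exp(2*pi*i*10/13) = exp(-6*I*pi/13).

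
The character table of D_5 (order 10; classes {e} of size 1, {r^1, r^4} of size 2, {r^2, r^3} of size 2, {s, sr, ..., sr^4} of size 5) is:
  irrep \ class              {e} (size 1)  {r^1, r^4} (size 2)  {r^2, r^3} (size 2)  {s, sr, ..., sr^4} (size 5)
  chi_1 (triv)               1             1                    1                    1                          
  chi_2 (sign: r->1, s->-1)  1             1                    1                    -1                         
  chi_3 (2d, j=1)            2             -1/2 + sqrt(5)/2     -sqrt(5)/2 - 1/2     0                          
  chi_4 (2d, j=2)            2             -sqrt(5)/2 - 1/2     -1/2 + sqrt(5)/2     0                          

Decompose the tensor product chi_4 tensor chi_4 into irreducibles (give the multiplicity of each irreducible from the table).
chi_4 tensor chi_4 = chi_1 + chi_2 + chi_3 (all other irreducibles have multiplicity 0).

Derivation: The character of a tensor product is the pointwise product (chi_4 * chi_4)(C) = chi_4(C) * chi_4(C):
  {e}: (2)*(2), {r^1, r^4}: (-sqrt(5)/2 - 1/2)*(-sqrt(5)/2 - 1/2), {r^2, r^3}: (-1/2 + sqrt(5)/2)*(-1/2 + sqrt(5)/2), {s, sr, ..., sr^4}: (0)*(0)
so (chi_4 * chi_4) takes values
  {e} -> 4, {r^1, r^4} -> sqrt(5)/2 + 3/2, {r^2, r^3} -> 3/2 - sqrt(5)/2, {s, sr, ..., sr^4} -> 0.
Now take the inner product of this character with each irreducible chi from the table, <chi_4*chi_4, chi> = (1/10) sum_C |C| (chi_4*chi_4)(C) conj(chi(C)):
  <chi_4*chi_4, chi_1> = (1/10)[1*(4)*conj(1) + 2*(sqrt(5)/2 + 3/2)*conj(1) + 2*(3/2 - sqrt(5)/2)*conj(1) + 5*(0)*conj(1)]
      = (1/10)[(4) + (sqrt(5) + 3) + (3 - sqrt(5)) + (0)] = 10/10 = 1
  <chi_4*chi_4, chi_2> = (1/10)[1*(4)*conj(1) + 2*(sqrt(5)/2 + 3/2)*conj(1) + 2*(3/2 - sqrt(5)/2)*conj(1) + 5*(0)*conj(-1)]
      = (1/10)[(4) + (sqrt(5) + 3) + (3 - sqrt(5)) + (0)] = 10/10 = 1
  <chi_4*chi_4, chi_3> = (1/10)[1*(4)*conj(2) + 2*(sqrt(5)/2 + 3/2)*conj(-1/2 + sqrt(5)/2) + 2*(3/2 - sqrt(5)/2)*conj(-sqrt(5)/2 - 1/2) + 5*(0)*conj(0)]
      = (1/10)[(8) + (1 + sqrt(5)) + (1 - sqrt(5)) + (0)] = 10/10 = 1
  <chi_4*chi_4, chi_4> = (1/10)[1*(4)*conj(2) + 2*(sqrt(5)/2 + 3/2)*conj(-sqrt(5)/2 - 1/2) + 2*(3/2 - sqrt(5)/2)*conj(-1/2 + sqrt(5)/2) + 5*(0)*conj(0)]
      = (1/10)[(8) + (-2*sqrt(5) - 4) + (-4 + 2*sqrt(5)) + (0)] = 0/10 = 0
Hence the multiplicities are chi_1: 1, chi_2: 1, chi_3: 1. Dimension check: dim(chi_4)*dim(chi_4) = 2*2 = 4 and sum (mult * dim) = 1*1 + 1*1 + 1*2 = 4.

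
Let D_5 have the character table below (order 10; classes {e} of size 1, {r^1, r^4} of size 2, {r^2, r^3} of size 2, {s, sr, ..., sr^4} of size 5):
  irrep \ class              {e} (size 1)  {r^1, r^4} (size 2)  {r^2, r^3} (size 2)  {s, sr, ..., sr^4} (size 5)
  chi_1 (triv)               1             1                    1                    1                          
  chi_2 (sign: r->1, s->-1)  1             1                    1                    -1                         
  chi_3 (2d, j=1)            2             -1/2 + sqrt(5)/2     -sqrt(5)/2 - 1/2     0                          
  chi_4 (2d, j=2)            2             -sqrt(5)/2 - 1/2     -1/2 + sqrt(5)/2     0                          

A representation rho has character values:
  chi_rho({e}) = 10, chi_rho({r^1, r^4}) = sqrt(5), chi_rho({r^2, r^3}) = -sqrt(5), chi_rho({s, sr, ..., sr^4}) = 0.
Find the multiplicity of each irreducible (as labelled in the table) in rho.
Multiplicities: chi_1: 1, chi_2: 1, chi_3: 3, chi_4: 1.

Justification: Use <chi_rho, chi> = (1/|G|) sum_C |C| * chi_rho(C) * conj(chi(C)) with |G| = 10 for each irreducible chi in the table:
  <chi_rho, chi_1> = (1/10)[1*(10)*conj(1) + 2*(sqrt(5))*conj(1) + 2*(-sqrt(5))*conj(1) + 5*(0)*conj(1)]
      = (1/10)[(10) + (2*sqrt(5)) + (-2*sqrt(5)) + (0)] = 10/10 = 1
  <chi_rho, chi_2> = (1/10)[1*(10)*conj(1) + 2*(sqrt(5))*conj(1) + 2*(-sqrt(5))*conj(1) + 5*(0)*conj(-1)]
      = (1/10)[(10) + (2*sqrt(5)) + (-2*sqrt(5)) + (0)] = 10/10 = 1
  <chi_rho, chi_3> = (1/10)[1*(10)*conj(2) + 2*(sqrt(5))*conj(-1/2 + sqrt(5)/2) + 2*(-sqrt(5))*conj(-sqrt(5)/2 - 1/2) + 5*(0)*conj(0)]
      = (1/10)[(20) + (5 - sqrt(5)) + (sqrt(5) + 5) + (0)] = 30/10 = 3
  <chi_rho, chi_4> = (1/10)[1*(10)*conj(2) + 2*(sqrt(5))*conj(-sqrt(5)/2 - 1/2) + 2*(-sqrt(5))*conj(-1/2 + sqrt(5)/2) + 5*(0)*conj(0)]
      = (1/10)[(20) + (-5 - sqrt(5)) + (-5 + sqrt(5)) + (0)] = 10/10 = 1
Dimension check: dim(rho) = sum (mult * dim) = 1*1 + 1*1 + 3*2 + 1*2 = 10 = chi_rho(e) = 10.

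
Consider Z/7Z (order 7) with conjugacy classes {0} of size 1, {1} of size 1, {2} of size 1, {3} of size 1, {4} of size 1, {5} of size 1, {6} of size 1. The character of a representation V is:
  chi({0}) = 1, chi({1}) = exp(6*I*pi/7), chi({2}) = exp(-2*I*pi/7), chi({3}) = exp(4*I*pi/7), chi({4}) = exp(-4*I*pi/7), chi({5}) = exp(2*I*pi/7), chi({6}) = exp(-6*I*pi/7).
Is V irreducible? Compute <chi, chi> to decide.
Irreducible: <chi, chi> = 1.

Why: <chi, chi> = (1/|G|) sum_C |C| * |chi(C)|^2 = (1/7)[1*|1|^2 + 1*|exp(6*I*pi/7)|^2 + 1*|exp(-2*I*pi/7)|^2 + 1*|exp(4*I*pi/7)|^2 + 1*|exp(-4*I*pi/7)|^2 + 1*|exp(2*I*pi/7)|^2 + 1*|exp(-6*I*pi/7)|^2]
  = (1/7)[(1) + (1) + (1) + (1) + (1) + (1) + (1)] = 7/7 = 1.
(Exp terms are combined using exp(i*s)*conj(exp(i*t)) = exp(i*(s-t)), and sums of them are collapsed using the identity that for every m > 1 the m distinct m-th roots of unity sum to 0, e.g. 1 + exp(2*I*pi/3) + exp(-2*I*pi/3) = 0.)
A character is irreducible iff <chi, chi> = 1, so this representation is irreducible.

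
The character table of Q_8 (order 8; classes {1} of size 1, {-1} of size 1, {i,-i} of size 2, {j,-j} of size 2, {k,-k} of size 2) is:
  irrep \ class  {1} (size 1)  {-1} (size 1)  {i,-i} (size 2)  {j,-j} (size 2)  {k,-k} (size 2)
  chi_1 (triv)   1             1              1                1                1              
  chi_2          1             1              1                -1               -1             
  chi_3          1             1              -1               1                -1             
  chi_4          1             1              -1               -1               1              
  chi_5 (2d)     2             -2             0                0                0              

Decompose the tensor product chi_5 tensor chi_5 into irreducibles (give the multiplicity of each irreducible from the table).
chi_5 tensor chi_5 = chi_1 + chi_2 + chi_3 + chi_4 (all other irreducibles have multiplicity 0).

Justification: The character of a tensor product is the pointwise product (chi_5 * chi_5)(C) = chi_5(C) * chi_5(C):
  {1}: (2)*(2), {-1}: (-2)*(-2), {i,-i}: (0)*(0), {j,-j}: (0)*(0), {k,-k}: (0)*(0)
so (chi_5 * chi_5) takes values
  {1} -> 4, {-1} -> 4, {i,-i} -> 0, {j,-j} -> 0, {k,-k} -> 0.
Now take the inner product of this character with each irreducible chi from the table, <chi_5*chi_5, chi> = (1/8) sum_C |C| (chi_5*chi_5)(C) conj(chi(C)):
  <chi_5*chi_5, chi_1> = (1/8)[1*(4)*conj(1) + 1*(4)*conj(1) + 2*(0)*conj(1) + 2*(0)*conj(1) + 2*(0)*conj(1)]
      = (1/8)[(4) + (4) + (0) + (0) + (0)] = 8/8 = 1
  <chi_5*chi_5, chi_2> = (1/8)[1*(4)*conj(1) + 1*(4)*conj(1) + 2*(0)*conj(1) + 2*(0)*conj(-1) + 2*(0)*conj(-1)]
      = (1/8)[(4) + (4) + (0) + (0) + (0)] = 8/8 = 1
  <chi_5*chi_5, chi_3> = (1/8)[1*(4)*conj(1) + 1*(4)*conj(1) + 2*(0)*conj(-1) + 2*(0)*conj(1) + 2*(0)*conj(-1)]
      = (1/8)[(4) + (4) + (0) + (0) + (0)] = 8/8 = 1
  <chi_5*chi_5, chi_4> = (1/8)[1*(4)*conj(1) + 1*(4)*conj(1) + 2*(0)*conj(-1) + 2*(0)*conj(-1) + 2*(0)*conj(1)]
      = (1/8)[(4) + (4) + (0) + (0) + (0)] = 8/8 = 1
  <chi_5*chi_5, chi_5> = (1/8)[1*(4)*conj(2) + 1*(4)*conj(-2) + 2*(0)*conj(0) + 2*(0)*conj(0) + 2*(0)*conj(0)]
      = (1/8)[(8) + (-8) + (0) + (0) + (0)] = 0/8 = 0
Hence the multiplicities are chi_1: 1, chi_2: 1, chi_3: 1, chi_4: 1. Dimension check: dim(chi_5)*dim(chi_5) = 2*2 = 4 and sum (mult * dim) = 1*1 + 1*1 + 1*1 + 1*1 = 4.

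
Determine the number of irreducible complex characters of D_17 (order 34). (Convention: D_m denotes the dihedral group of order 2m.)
10

Why: The number of irreducible complex representations of a finite group equals its number of conjugacy classes. D_17 has 10 conjugacy classes ((n+3)/2 for n odd), so D_17 (order 34) has exactly 10 irreducible complex representations.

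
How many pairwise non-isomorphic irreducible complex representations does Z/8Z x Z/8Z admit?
64

Justification: The number of irreducible complex representations of a finite group equals its number of conjugacy classes. Z/8Z x Z/8Z is abelian of order 64, so every element is its own conjugacy class: 64 classes, so Z/8Z x Z/8Z (order 64) has exactly 64 irreducible complex representations.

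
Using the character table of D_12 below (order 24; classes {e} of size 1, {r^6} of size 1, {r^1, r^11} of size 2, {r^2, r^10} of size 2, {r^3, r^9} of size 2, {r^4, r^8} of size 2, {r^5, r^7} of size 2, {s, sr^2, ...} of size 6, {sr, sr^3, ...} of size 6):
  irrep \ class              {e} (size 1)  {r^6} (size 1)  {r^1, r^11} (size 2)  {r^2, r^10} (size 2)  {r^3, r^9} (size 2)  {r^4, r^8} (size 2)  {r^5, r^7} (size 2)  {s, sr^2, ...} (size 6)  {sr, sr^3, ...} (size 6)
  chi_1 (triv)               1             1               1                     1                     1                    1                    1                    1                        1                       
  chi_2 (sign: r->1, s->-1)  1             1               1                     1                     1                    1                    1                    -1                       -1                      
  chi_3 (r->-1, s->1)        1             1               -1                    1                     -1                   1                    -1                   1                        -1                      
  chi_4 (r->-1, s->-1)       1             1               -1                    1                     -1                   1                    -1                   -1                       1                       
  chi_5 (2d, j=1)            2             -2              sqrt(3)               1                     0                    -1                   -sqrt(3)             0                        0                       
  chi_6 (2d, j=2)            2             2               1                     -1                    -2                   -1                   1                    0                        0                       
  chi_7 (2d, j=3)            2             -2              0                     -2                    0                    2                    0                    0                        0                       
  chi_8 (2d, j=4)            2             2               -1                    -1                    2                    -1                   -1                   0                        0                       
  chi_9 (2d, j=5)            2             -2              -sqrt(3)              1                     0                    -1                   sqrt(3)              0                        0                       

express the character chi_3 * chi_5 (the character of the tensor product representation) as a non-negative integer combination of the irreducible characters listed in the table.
chi_3 tensor chi_5 = chi_9 (all other irreducibles have multiplicity 0).

Justification: The character of a tensor product is the pointwise product (chi_3 * chi_5)(C) = chi_3(C) * chi_5(C):
  {e}: (1)*(2), {r^6}: (1)*(-2), {r^1, r^11}: (-1)*(sqrt(3)), {r^2, r^10}: (1)*(1), {r^3, r^9}: (-1)*(0), {r^4, r^8}: (1)*(-1), {r^5, r^7}: (-1)*(-sqrt(3)), {s, sr^2, ...}: (1)*(0), {sr, sr^3, ...}: (-1)*(0)
so (chi_3 * chi_5) takes values
  {e} -> 2, {r^6} -> -2, {r^1, r^11} -> -sqrt(3), {r^2, r^10} -> 1, {r^3, r^9} -> 0, {r^4, r^8} -> -1, {r^5, r^7} -> sqrt(3), {s, sr^2, ...} -> 0, {sr, sr^3, ...} -> 0.
Now take the inner product of this character with each irreducible chi from the table, <chi_3*chi_5, chi> = (1/24) sum_C |C| (chi_3*chi_5)(C) conj(chi(C)):
  <chi_3*chi_5, chi_1> = (1/24)[1*(2)*conj(1) + 1*(-2)*conj(1) + 2*(-sqrt(3))*conj(1) + 2*(1)*conj(1) + 2*(0)*conj(1) + 2*(-1)*conj(1) + 2*(sqrt(3))*conj(1) + 6*(0)*conj(1) + 6*(0)*conj(1)]
      = (1/24)[(2) + (-2) + (-2*sqrt(3)) + (2) + (0) + (-2) + (2*sqrt(3)) + (0) + (0)] = 0/24 = 0
  <chi_3*chi_5, chi_2> = (1/24)[1*(2)*conj(1) + 1*(-2)*conj(1) + 2*(-sqrt(3))*conj(1) + 2*(1)*conj(1) + 2*(0)*conj(1) + 2*(-1)*conj(1) + 2*(sqrt(3))*conj(1) + 6*(0)*conj(-1) + 6*(0)*conj(-1)]
      = (1/24)[(2) + (-2) + (-2*sqrt(3)) + (2) + (0) + (-2) + (2*sqrt(3)) + (0) + (0)] = 0/24 = 0
  <chi_3*chi_5, chi_3> = (1/24)[1*(2)*conj(1) + 1*(-2)*conj(1) + 2*(-sqrt(3))*conj(-1) + 2*(1)*conj(1) + 2*(0)*conj(-1) + 2*(-1)*conj(1) + 2*(sqrt(3))*conj(-1) + 6*(0)*conj(1) + 6*(0)*conj(-1)]
      = (1/24)[(2) + (-2) + (2*sqrt(3)) + (2) + (0) + (-2) + (-2*sqrt(3)) + (0) + (0)] = 0/24 = 0
  <chi_3*chi_5, chi_4> = (1/24)[1*(2)*conj(1) + 1*(-2)*conj(1) + 2*(-sqrt(3))*conj(-1) + 2*(1)*conj(1) + 2*(0)*conj(-1) + 2*(-1)*conj(1) + 2*(sqrt(3))*conj(-1) + 6*(0)*conj(-1) + 6*(0)*conj(1)]
      = (1/24)[(2) + (-2) + (2*sqrt(3)) + (2) + (0) + (-2) + (-2*sqrt(3)) + (0) + (0)] = 0/24 = 0
  <chi_3*chi_5, chi_5> = (1/24)[1*(2)*conj(2) + 1*(-2)*conj(-2) + 2*(-sqrt(3))*conj(sqrt(3)) + 2*(1)*conj(1) + 2*(0)*conj(0) + 2*(-1)*conj(-1) + 2*(sqrt(3))*conj(-sqrt(3)) + 6*(0)*conj(0) + 6*(0)*conj(0)]
      = (1/24)[(4) + (4) + (-6) + (2) + (0) + (2) + (-6) + (0) + (0)] = 0/24 = 0
  <chi_3*chi_5, chi_6> = (1/24)[1*(2)*conj(2) + 1*(-2)*conj(2) + 2*(-sqrt(3))*conj(1) + 2*(1)*conj(-1) + 2*(0)*conj(-2) + 2*(-1)*conj(-1) + 2*(sqrt(3))*conj(1) + 6*(0)*conj(0) + 6*(0)*conj(0)]
      = (1/24)[(4) + (-4) + (-2*sqrt(3)) + (-2) + (0) + (2) + (2*sqrt(3)) + (0) + (0)] = 0/24 = 0
  <chi_3*chi_5, chi_7> = (1/24)[1*(2)*conj(2) + 1*(-2)*conj(-2) + 2*(-sqrt(3))*conj(0) + 2*(1)*conj(-2) + 2*(0)*conj(0) + 2*(-1)*conj(2) + 2*(sqrt(3))*conj(0) + 6*(0)*conj(0) + 6*(0)*conj(0)]
      = (1/24)[(4) + (4) + (0) + (-4) + (0) + (-4) + (0) + (0) + (0)] = 0/24 = 0
  <chi_3*chi_5, chi_8> = (1/24)[1*(2)*conj(2) + 1*(-2)*conj(2) + 2*(-sqrt(3))*conj(-1) + 2*(1)*conj(-1) + 2*(0)*conj(2) + 2*(-1)*conj(-1) + 2*(sqrt(3))*conj(-1) + 6*(0)*conj(0) + 6*(0)*conj(0)]
      = (1/24)[(4) + (-4) + (2*sqrt(3)) + (-2) + (0) + (2) + (-2*sqrt(3)) + (0) + (0)] = 0/24 = 0
  <chi_3*chi_5, chi_9> = (1/24)[1*(2)*conj(2) + 1*(-2)*conj(-2) + 2*(-sqrt(3))*conj(-sqrt(3)) + 2*(1)*conj(1) + 2*(0)*conj(0) + 2*(-1)*conj(-1) + 2*(sqrt(3))*conj(sqrt(3)) + 6*(0)*conj(0) + 6*(0)*conj(0)]
      = (1/24)[(4) + (4) + (6) + (2) + (0) + (2) + (6) + (0) + (0)] = 24/24 = 1
Hence the multiplicities are chi_9: 1. Dimension check: dim(chi_3)*dim(chi_5) = 1*2 = 2 and sum (mult * dim) = 1*2 = 2.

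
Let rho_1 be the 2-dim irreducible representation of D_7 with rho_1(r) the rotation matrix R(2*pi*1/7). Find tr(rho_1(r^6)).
chi_{rho_1}(r^6) = 2*cos(2*pi*1*6/7) = 2*cos(2*pi/7)

Justification: rho_1(r^6) is rotation by angle 2*pi*1*6/7, whose trace is 2*cos(2*pi*1*6/7) = 2*cos(2*pi/7).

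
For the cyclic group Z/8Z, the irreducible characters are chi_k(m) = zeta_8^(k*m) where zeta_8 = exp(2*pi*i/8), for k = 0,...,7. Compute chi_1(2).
chi_1(2) = zeta_8^2 = I

Proof sketch: chi_1(2) = zeta_8^(1*2) = zeta_8^2. Since zeta_8^8 = 1, this equals zeta_8^2 = exp(2*pi*i*2/8) = I.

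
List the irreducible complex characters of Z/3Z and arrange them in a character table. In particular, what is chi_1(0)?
Character table of Z/3Z (irreps indexed chi_0,...,chi_2 with chi_k(m) = zeta_3^(k*m), zeta_3 = exp(2*pi*i/3)):
  irrep \ class  {0} (size 1)  {1} (size 1)    {2} (size 1)  
  chi_0          1             1               1             
  chi_1          1             exp(2*I*pi/3)   exp(-2*I*pi/3)
  chi_2          1             exp(-2*I*pi/3)  exp(2*I*pi/3) 

Spot check: chi_1(0) = zeta_3^(1*0) = zeta_3^0 = 1.

Reasoning: Z/3Z is abelian, so all 3 irreducible complex representations are 1-dimensional. They are given by chi_k(m) = zeta_3^(k*m) for k = 0,...,2. Row orthogonality: sum_m chi_k(m) conj(chi_l(m)) = 3 * [k = l].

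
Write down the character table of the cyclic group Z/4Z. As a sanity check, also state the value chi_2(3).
Character table of Z/4Z (irreps indexed chi_0,...,chi_3 with chi_k(m) = zeta_4^(k*m), zeta_4 = exp(2*pi*i/4)):
  irrep \ class  {0} (size 1)  {1} (size 1)  {2} (size 1)  {3} (size 1)
  chi_0          1             1             1             1           
  chi_1          1             I             -1            -I          
  chi_2          1             -1            1             -1          
  chi_3          1             -I            -1            I           

Spot check: chi_2(3) = zeta_4^(2*3) = zeta_4^6 = -1.

Details: Z/4Z is abelian, so all 4 irreducible complex representations are 1-dimensional. They are given by chi_k(m) = zeta_4^(k*m) for k = 0,...,3. Row orthogonality: sum_m chi_k(m) conj(chi_l(m)) = 4 * [k = l].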